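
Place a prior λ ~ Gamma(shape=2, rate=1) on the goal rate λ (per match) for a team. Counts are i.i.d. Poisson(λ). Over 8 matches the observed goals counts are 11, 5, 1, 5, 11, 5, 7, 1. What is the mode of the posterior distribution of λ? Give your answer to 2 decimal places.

Σxᵢ = 11+5+1+5+11+5+7+1 = 46, with n = 8.
Posterior ∝ λe^(−1λ) · λ^46e^(−8λ) = λ^47e^(−9λ), i.e. Gamma(shape=48, rate=9).
The mode of a Gamma(a, b) with a ≥ 1 (shape–rate) is (a−1)/b = 47/9 ≈ 5.22.

λ̂_MAP = 5.22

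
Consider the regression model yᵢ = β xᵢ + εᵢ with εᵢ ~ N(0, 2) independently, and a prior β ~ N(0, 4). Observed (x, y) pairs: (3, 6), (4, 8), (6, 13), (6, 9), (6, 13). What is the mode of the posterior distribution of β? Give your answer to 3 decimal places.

log p(β | y) = −Σ(yᵢ − βxᵢ)²/(2·2) − β²/(2·4) + const.
Setting the derivative to zero: Σxᵢ(yᵢ − βxᵢ)/2 − β/4 = 0, so β = Σxᵢyᵢ / (Σxᵢ² + σ²/τ²).
Σxᵢyᵢ = 3·6 + 4·8 + 6·13 + 6·9 + 6·13 = 260; Σxᵢ² = 133; σ²/τ² = 0.5.
β̂_MAP = 260 / (133 + 0.5) = 260/133.5 ≈ 1.948.

β̂_MAP = 1.948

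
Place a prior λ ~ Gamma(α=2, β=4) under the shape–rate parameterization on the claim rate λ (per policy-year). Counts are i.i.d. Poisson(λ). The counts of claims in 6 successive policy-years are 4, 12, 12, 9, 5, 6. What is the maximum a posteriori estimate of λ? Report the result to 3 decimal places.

Σxᵢ = 4+12+12+9+5+6 = 48, with n = 6.
Posterior ∝ λe^(−4λ) · λ^48e^(−6λ) = λ^49e^(−10λ), i.e. Gamma(shape=50, rate=10).
The mode of a Gamma(a, b) with a ≥ 1 (shape–rate) is (a−1)/b = 49/10 ≈ 4.900.

λ̂_MAP = 4.900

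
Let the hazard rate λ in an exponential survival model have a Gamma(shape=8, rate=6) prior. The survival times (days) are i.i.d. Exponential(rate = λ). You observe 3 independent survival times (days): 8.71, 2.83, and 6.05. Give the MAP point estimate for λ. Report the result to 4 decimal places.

λ̂_MAP = 0.4239

The Exponential(rate=λ) likelihood is ∝ λ^n e^(−λΣtᵢ). Here n = 3 and Σtᵢ = 8.71 + 2.83 + 6.05 = 17.59.
Posterior ∝ λ^7e^(−6λ) · λ^3e^(−17.59λ) = λ^10e^(−23.59λ), i.e. Gamma(11, 23.59).
Mode = (a−1)/b = 10/23.59 ≈ 0.4239.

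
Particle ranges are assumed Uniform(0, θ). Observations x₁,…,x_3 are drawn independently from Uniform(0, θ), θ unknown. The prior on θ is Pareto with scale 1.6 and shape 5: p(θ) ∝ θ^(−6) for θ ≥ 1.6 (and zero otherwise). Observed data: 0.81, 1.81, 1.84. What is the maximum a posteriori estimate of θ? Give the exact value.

The Uniform(0, θ) likelihood is θ^(−n) for θ ≥ max(xᵢ), zero otherwise. Here max(xᵢ) = 1.84.
Posterior ∝ θ^(−6) · θ^(−3) = θ^(−9) on θ ≥ max(1.6, 1.84) = 1.84.
This density is strictly decreasing in θ, so the posterior mode lies at the lower boundary of the support.

θ̂_MAP = 1.84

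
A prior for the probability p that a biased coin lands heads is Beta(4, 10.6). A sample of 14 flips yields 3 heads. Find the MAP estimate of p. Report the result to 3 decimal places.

Prior: Beta(4, 10.6).
Data: 3 successes in 14 trials. The binomial likelihood contributes p^3(1−p)^11, so the posterior is Beta(4+3, 10.6+11) = Beta(7, 21.6).
For Beta(a, b) with a, b > 1 the mode is (a−1)/(a+b−2) = 6/26.6 ≈ 0.226.

p̂_MAP = 0.226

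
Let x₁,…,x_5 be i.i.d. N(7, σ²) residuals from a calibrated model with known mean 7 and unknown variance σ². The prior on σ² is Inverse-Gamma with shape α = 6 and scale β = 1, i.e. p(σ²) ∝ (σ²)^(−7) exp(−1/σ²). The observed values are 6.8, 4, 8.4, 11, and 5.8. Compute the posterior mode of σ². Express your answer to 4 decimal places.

Sum of squared deviations about the known mean: SS = (6.8−7)² + (4−7)² + (8.4−7)² + (11−7)² + (5.8−7)² = 28.44.
The Normal likelihood contributes (σ²)^(−n/2) exp(−SS/(2σ²)), so the posterior is Inverse-Gamma(α + n/2, β + SS/2) = Inverse-Gamma(8.5, 15.22).
The mode of Inverse-Gamma(a, b) is b/(a+1) = 15.22/9.5 ≈ 1.6021.

σ̂²_MAP = 1.6021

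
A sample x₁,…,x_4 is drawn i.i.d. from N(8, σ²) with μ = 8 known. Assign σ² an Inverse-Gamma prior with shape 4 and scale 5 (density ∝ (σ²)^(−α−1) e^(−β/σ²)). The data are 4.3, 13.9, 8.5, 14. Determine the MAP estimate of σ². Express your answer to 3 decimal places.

Sum of squared deviations about the known mean: SS = (4.3−8)² + (13.9−8)² + (8.5−8)² + (14−8)² = 84.75.
The Normal likelihood contributes (σ²)^(−n/2) exp(−SS/(2σ²)), so the posterior is Inverse-Gamma(α + n/2, β + SS/2) = Inverse-Gamma(6, 47.375).
The mode of Inverse-Gamma(a, b) is b/(a+1) = 47.375/7 ≈ 6.768.

σ̂²_MAP = 6.768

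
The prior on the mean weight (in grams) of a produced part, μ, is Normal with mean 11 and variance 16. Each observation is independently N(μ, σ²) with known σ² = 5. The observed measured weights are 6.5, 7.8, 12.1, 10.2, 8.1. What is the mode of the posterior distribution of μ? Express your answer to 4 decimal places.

n = 5; x̄ = (6.5 + 7.8 + 12.1 + 10.2 + 8.1)/5 = 44.7/5 = 8.94.
For a Normal prior and Normal likelihood with known variance, the posterior is Normal; its mode equals its mean, the precision-weighted average.
Prior precision 1/σ₀² = 1/16 = 0.0625; data precision n/σ² = 5/5 = 1.
μ̂ = (0.0625·11 + 1·8.94) / (0.0625 + 1) = 9.6275/1.0625 = 3851/425 ≈ 9.0612.

μ̂_MAP = 9.0612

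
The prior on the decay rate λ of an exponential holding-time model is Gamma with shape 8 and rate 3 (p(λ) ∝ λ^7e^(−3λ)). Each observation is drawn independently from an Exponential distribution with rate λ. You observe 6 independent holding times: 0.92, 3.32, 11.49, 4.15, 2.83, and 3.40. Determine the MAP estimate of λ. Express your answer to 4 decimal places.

The Exponential(rate=λ) likelihood is ∝ λ^n e^(−λΣtᵢ). Here n = 6 and Σtᵢ = 0.92 + 3.32 + 11.49 + 4.15 + 2.83 + 3.40 = 26.11.
Posterior ∝ λ^7e^(−3λ) · λ^6e^(−26.11λ) = λ^13e^(−29.11λ), i.e. Gamma(14, 29.11).
Mode = (a−1)/b = 13/29.11 ≈ 0.4466.

λ̂_MAP = 0.4466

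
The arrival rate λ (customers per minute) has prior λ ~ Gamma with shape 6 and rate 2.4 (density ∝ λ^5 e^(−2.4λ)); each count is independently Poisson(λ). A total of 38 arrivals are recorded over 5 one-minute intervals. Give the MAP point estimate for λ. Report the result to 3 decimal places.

λ̂_MAP = 5.811

Σxᵢ = 38, n = 5.
Posterior ∝ λ^5e^(−2.4λ) · λ^38e^(−5λ) = λ^43e^(−7.4λ), i.e. Gamma(shape=44, rate=7.4).
The mode of a Gamma(a, b) with a ≥ 1 (shape–rate) is (a−1)/b = 43/7.4 ≈ 5.811.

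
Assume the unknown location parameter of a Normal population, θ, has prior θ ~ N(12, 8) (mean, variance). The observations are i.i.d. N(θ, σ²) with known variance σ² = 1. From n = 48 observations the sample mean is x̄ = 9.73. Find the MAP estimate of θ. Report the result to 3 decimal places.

n = 48, x̄ = 9.73.
For a Normal prior and Normal likelihood with known variance, the posterior is Normal; its mode equals its mean, the precision-weighted average.
Prior precision 1/σ₀² = 1/8 = 0.125; data precision n/σ² = 48/1 = 48.
θ̂ = (0.125·12 + 48·9.73) / (0.125 + 48) = 468.54/48.125 = 93708/9625 ≈ 9.736.

θ̂_MAP = 9.736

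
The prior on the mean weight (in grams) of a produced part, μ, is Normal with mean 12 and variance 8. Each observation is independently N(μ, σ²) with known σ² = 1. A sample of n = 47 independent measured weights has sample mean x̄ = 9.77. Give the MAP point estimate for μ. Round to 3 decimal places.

μ̂_MAP = 9.776

n = 47, x̄ = 9.77.
For a Normal prior and Normal likelihood with known variance, the posterior is Normal; its mode equals its mean, the precision-weighted average.
Prior precision 1/σ₀² = 1/8 = 0.125; data precision n/σ² = 47/1 = 47.
μ̂ = (0.125·12 + 47·9.77) / (0.125 + 47) = 460.69/47.125 = 92138/9425 ≈ 9.776.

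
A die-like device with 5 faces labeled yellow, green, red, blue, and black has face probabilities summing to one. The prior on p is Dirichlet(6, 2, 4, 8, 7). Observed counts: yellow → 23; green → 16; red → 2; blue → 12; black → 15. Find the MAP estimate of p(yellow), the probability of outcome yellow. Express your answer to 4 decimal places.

MAP estimate of p(yellow) = 0.3111

The posterior is Dirichlet(αᵢ + nᵢ) = Dirichlet(29, 18, 6, 20, 22).
For a Dirichlet(a₁,…,a_K) with all aᵢ > 1, the mode has j-th component (aⱼ − 1)/(Σaᵢ − K).
Here Σaᵢ = 95 and K = 5, so p(yellow) = (29 − 1)/(95 − 5) = 28/90 ≈ 0.3111.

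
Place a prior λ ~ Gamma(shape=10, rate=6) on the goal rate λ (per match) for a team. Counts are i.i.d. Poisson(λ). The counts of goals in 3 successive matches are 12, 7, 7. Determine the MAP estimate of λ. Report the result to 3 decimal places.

Σxᵢ = 12+7+7 = 26, with n = 3.
Posterior ∝ λ^9e^(−6λ) · λ^26e^(−3λ) = λ^35e^(−9λ), i.e. Gamma(shape=36, rate=9).
The mode of a Gamma(a, b) with a ≥ 1 (shape–rate) is (a−1)/b = 35/9 ≈ 3.889.

λ̂_MAP = 3.889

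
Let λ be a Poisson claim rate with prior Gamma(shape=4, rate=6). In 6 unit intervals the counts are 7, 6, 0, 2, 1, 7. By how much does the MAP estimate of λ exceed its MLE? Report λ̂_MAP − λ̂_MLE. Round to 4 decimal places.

MAP − MLE = -1.6667

Σxᵢ = 23. Posterior is Gamma(27, 12); MAP = (27−1)/12 = 26/12 ≈ 2.16667.
MLE = x̄ = 23/6 ≈ 3.83333.
Difference = 26/12 − 23/6 = -5/3 ≈ -1.6667.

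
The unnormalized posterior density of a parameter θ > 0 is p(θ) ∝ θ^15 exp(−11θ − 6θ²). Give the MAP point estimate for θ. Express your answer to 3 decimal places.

ℓ'(θ) = 15/θ − 11 − 12θ. Setting this to zero and multiplying by θ: 12θ² + 11θ − 15 = 0.
θ = (−11 + √(11² + 4·12·15)) / (2·12) = (−11 + √841) / 24 = (−11 + 29)/24 = 3/4.
ℓ''(θ) = −15/θ² − 12 < 0, confirming a maximum.

θ̂_MAP = 0.750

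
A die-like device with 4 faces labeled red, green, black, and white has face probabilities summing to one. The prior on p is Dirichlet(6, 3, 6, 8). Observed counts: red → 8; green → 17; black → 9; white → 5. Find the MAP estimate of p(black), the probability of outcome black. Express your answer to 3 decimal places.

The posterior is Dirichlet(αᵢ + nᵢ) = Dirichlet(14, 20, 15, 13).
For a Dirichlet(a₁,…,a_K) with all aᵢ > 1, the mode has j-th component (aⱼ − 1)/(Σaᵢ − K).
Here Σaᵢ = 62 and K = 4, so p(black) = (15 − 1)/(62 − 4) = 14/58 ≈ 0.241.

MAP estimate of p(black) = 0.241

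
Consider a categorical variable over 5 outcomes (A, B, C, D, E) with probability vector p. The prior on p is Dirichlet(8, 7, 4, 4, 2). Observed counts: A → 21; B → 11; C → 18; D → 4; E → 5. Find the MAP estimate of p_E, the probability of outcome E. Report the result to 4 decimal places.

The posterior is Dirichlet(αᵢ + nᵢ) = Dirichlet(29, 18, 22, 8, 7).
For a Dirichlet(a₁,…,a_K) with all aᵢ > 1, the mode has j-th component (aⱼ − 1)/(Σaᵢ − K).
Here Σaᵢ = 84 and K = 5, so p_E = (7 − 1)/(84 − 5) = 6/79 ≈ 0.0759.

MAP estimate of p_E = 0.0759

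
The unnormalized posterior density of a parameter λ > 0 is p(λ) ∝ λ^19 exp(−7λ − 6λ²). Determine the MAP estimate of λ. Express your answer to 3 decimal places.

λ̂_MAP = 1.000

ℓ'(λ) = 19/λ − 7 − 12λ. Setting this to zero and multiplying by λ: 12λ² + 7λ − 19 = 0.
λ = (−7 + √(7² + 4·12·19)) / (2·12) = (−7 + √961) / 24 = (−7 + 31)/24 = 1.
ℓ''(λ) = −19/λ² − 12 < 0, confirming a maximum.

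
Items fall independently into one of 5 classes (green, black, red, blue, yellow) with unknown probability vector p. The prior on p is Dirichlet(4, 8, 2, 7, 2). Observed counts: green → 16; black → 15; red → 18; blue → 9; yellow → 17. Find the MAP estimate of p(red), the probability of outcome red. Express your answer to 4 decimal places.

MAP estimate of p(red) = 0.2043

The posterior is Dirichlet(αᵢ + nᵢ) = Dirichlet(20, 23, 20, 16, 19).
For a Dirichlet(a₁,…,a_K) with all aᵢ > 1, the mode has j-th component (aⱼ − 1)/(Σaᵢ − K).
Here Σaᵢ = 98 and K = 5, so p(red) = (20 − 1)/(98 − 5) = 19/93 ≈ 0.2043.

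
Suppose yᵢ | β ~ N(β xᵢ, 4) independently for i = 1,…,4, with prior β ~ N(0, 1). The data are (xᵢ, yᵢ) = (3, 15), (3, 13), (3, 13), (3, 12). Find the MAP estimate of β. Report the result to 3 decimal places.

β̂_MAP = 3.975

log p(β | y) = −Σ(yᵢ − βxᵢ)²/(2·4) − β²/(2·1) + const.
Setting the derivative to zero: Σxᵢ(yᵢ − βxᵢ)/4 − β/1 = 0, so β = Σxᵢyᵢ / (Σxᵢ² + σ²/τ²).
Σxᵢyᵢ = 3·15 + 3·13 + 3·13 + 3·12 = 159; Σxᵢ² = 36; σ²/τ² = 4.
β̂_MAP = 159 / (36 + 4) = 159/40 ≈ 3.975.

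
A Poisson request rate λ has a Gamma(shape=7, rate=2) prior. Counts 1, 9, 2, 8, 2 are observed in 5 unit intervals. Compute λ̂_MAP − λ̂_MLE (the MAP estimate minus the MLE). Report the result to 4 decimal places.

Σxᵢ = 22. Posterior is Gamma(29, 7); MAP = (29−1)/7 = 28/7 ≈ 4.00000.
MLE = x̄ = 22/5 ≈ 4.40000.
Difference = 28/7 − 22/5 = -2/5 ≈ -0.4000.

MAP − MLE = -0.4000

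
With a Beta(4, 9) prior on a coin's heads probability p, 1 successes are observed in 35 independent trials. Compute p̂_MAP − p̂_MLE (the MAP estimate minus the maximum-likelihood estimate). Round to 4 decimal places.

Posterior is Beta(5, 43); MAP = (5−1)/(48−2) = 4/46 ≈ 0.08696.
MLE ignores the prior: p̂_MLE = k/n = 1/35 ≈ 0.02857.
Difference = 4/46 − 1/35 = 47/805 ≈ 0.0584.

MAP − MLE = 0.0584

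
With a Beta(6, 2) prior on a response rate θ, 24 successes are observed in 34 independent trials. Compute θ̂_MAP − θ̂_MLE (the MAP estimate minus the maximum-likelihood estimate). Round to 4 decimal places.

Posterior is Beta(30, 12); MAP = (30−1)/(42−2) = 29/40 ≈ 0.72500.
MLE ignores the prior: θ̂_MLE = k/n = 24/34 ≈ 0.70588.
Difference = 29/40 − 24/34 = 13/680 ≈ 0.0191.

MAP − MLE = 0.0191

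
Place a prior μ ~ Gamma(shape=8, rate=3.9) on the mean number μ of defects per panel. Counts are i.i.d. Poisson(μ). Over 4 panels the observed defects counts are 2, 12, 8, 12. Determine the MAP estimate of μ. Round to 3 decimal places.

Σxᵢ = 2+12+8+12 = 34, with n = 4.
Posterior ∝ μ^7e^(−3.9μ) · μ^34e^(−4μ) = μ^41e^(−7.9μ), i.e. Gamma(shape=42, rate=7.9).
The mode of a Gamma(a, b) with a ≥ 1 (shape–rate) is (a−1)/b = 41/7.9 ≈ 5.190.

μ̂_MAP = 5.190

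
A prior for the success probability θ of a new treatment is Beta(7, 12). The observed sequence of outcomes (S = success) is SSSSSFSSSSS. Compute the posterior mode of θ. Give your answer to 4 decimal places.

Prior: Beta(7, 12).
Data: 10 successes in 11 trials (from the sequence). The binomial likelihood contributes θ^10(1−θ)^1, so the posterior is Beta(7+10, 12+1) = Beta(17, 13).
For Beta(a, b) with a, b > 1 the mode is (a−1)/(a+b−2) = 16/28 ≈ 0.5714.

θ̂_MAP = 0.5714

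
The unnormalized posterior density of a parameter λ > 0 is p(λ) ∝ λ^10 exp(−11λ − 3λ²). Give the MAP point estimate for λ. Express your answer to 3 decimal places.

λ̂_MAP = 0.667

ℓ'(λ) = 10/λ − 11 − 6λ. Setting this to zero and multiplying by λ: 6λ² + 11λ − 10 = 0.
λ = (−11 + √(11² + 4·6·10)) / (2·6) = (−11 + √361) / 12 = (−11 + 19)/12 = 2/3.
ℓ''(λ) = −10/λ² − 6 < 0, confirming a maximum.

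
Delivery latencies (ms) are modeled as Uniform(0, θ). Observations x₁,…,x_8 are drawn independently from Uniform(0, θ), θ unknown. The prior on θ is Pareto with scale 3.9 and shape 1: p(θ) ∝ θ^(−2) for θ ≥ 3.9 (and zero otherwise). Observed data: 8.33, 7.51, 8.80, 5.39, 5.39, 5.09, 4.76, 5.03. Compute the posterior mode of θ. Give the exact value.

θ̂_MAP = 8.80

The Uniform(0, θ) likelihood is θ^(−n) for θ ≥ max(xᵢ), zero otherwise. Here max(xᵢ) = 8.80.
Posterior ∝ θ^(−2) · θ^(−8) = θ^(−10) on θ ≥ max(3.9, 8.80) = 8.80.
This density is strictly decreasing in θ, so the posterior mode lies at the lower boundary of the support.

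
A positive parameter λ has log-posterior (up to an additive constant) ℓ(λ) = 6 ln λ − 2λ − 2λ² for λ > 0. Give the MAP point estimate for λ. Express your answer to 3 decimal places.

ℓ'(λ) = 6/λ − 2 − 4λ. Setting this to zero and multiplying by λ: 4λ² + 2λ − 6 = 0.
λ = (−2 + √(2² + 4·4·6)) / (2·4) = (−2 + √100) / 8 = (−2 + 10)/8 = 1.
ℓ''(λ) = −6/λ² − 4 < 0, confirming a maximum.

λ̂_MAP = 1.000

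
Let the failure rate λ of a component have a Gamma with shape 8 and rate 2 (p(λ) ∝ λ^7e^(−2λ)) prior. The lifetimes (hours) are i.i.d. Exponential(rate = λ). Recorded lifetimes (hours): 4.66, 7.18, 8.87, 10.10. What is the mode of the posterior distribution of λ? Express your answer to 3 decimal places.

λ̂_MAP = 0.335

The Exponential(rate=λ) likelihood is ∝ λ^n e^(−λΣtᵢ). Here n = 4 and Σtᵢ = 4.66 + 7.18 + 8.87 + 10.10 = 30.81.
Posterior ∝ λ^7e^(−2λ) · λ^4e^(−30.81λ) = λ^11e^(−32.81λ), i.e. Gamma(12, 32.81).
Mode = (a−1)/b = 11/32.81 ≈ 0.335.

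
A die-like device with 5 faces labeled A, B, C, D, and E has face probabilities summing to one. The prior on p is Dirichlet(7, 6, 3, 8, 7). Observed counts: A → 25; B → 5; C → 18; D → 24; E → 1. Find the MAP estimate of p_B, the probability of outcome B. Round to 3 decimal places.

The posterior is Dirichlet(αᵢ + nᵢ) = Dirichlet(32, 11, 21, 32, 8).
For a Dirichlet(a₁,…,a_K) with all aᵢ > 1, the mode has j-th component (aⱼ − 1)/(Σaᵢ − K).
Here Σaᵢ = 104 and K = 5, so p_B = (11 − 1)/(104 − 5) = 10/99 ≈ 0.101.

MAP estimate of p_B = 0.101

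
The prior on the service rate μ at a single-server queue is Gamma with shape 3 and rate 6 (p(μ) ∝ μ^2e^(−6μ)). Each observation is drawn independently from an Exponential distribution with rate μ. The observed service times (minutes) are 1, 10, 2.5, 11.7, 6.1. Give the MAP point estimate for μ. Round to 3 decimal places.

The Exponential(rate=μ) likelihood is ∝ μ^n e^(−μΣtᵢ). Here n = 5 and Σtᵢ = 1 + 10 + 2.5 + 11.7 + 6.1 = 31.3.
Posterior ∝ μ^2e^(−6μ) · μ^5e^(−31.3μ) = μ^7e^(−37.3μ), i.e. Gamma(8, 37.3).
Mode = (a−1)/b = 7/37.3 ≈ 0.188.

μ̂_MAP = 0.188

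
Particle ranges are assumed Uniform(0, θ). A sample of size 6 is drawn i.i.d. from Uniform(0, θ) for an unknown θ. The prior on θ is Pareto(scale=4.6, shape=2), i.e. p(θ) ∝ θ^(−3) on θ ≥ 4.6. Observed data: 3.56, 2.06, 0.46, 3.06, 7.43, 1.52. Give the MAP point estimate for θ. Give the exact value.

θ̂_MAP = 7.43

The Uniform(0, θ) likelihood is θ^(−n) for θ ≥ max(xᵢ), zero otherwise. Here max(xᵢ) = 7.43.
Posterior ∝ θ^(−3) · θ^(−6) = θ^(−9) on θ ≥ max(4.6, 7.43) = 7.43.
This density is strictly decreasing in θ, so the posterior mode lies at the lower boundary of the support.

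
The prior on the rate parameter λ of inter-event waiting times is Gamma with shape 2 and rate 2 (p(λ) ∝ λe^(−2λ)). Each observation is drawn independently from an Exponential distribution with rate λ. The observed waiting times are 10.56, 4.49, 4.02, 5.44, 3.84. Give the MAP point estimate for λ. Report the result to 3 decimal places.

The Exponential(rate=λ) likelihood is ∝ λ^n e^(−λΣtᵢ). Here n = 5 and Σtᵢ = 10.56 + 4.49 + 4.02 + 5.44 + 3.84 = 28.35.
Posterior ∝ λe^(−2λ) · λ^5e^(−28.35λ) = λ^6e^(−30.35λ), i.e. Gamma(7, 30.35).
Mode = (a−1)/b = 6/30.35 ≈ 0.198.

λ̂_MAP = 0.198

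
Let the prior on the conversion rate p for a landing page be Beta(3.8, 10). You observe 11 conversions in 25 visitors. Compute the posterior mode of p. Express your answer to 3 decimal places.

p̂_MAP = 0.375

Prior: Beta(3.8, 10).
Data: 11 successes in 25 trials. The binomial likelihood contributes p^11(1−p)^14, so the posterior is Beta(3.8+11, 10+14) = Beta(14.8, 24).
For Beta(a, b) with a, b > 1 the mode is (a−1)/(a+b−2) = 13.8/36.8 ≈ 0.375.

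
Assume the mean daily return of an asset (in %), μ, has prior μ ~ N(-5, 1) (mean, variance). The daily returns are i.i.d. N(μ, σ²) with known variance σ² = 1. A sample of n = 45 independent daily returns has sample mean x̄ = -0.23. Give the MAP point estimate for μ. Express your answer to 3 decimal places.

μ̂_MAP = -0.334

n = 45, x̄ = -0.23.
For a Normal prior and Normal likelihood with known variance, the posterior is Normal; its mode equals its mean, the precision-weighted average.
Prior precision 1/σ₀² = 1/1 = 1; data precision n/σ² = 45/1 = 45.
μ̂ = (1·(-5) + 45·(-0.23)) / (1 + 45) = (-15.35)/46 = -307/920 ≈ -0.334.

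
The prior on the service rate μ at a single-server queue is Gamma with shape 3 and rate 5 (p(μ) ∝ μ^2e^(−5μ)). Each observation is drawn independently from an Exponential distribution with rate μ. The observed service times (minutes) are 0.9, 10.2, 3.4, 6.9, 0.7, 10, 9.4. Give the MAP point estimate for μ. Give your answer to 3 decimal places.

μ̂_MAP = 0.194

The Exponential(rate=μ) likelihood is ∝ μ^n e^(−μΣtᵢ). Here n = 7 and Σtᵢ = 0.9 + 10.2 + 3.4 + 6.9 + 0.7 + 10 + 9.4 = 41.5.
Posterior ∝ μ^2e^(−5μ) · μ^7e^(−41.5μ) = μ^9e^(−46.5μ), i.e. Gamma(10, 46.5).
Mode = (a−1)/b = 9/46.5 ≈ 0.194.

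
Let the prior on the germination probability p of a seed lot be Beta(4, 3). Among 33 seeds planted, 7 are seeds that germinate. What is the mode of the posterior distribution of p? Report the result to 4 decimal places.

Prior: Beta(4, 3).
Data: 7 successes in 33 trials. The binomial likelihood contributes p^7(1−p)^26, so the posterior is Beta(4+7, 3+26) = Beta(11, 29).
For Beta(a, b) with a, b > 1 the mode is (a−1)/(a+b−2) = 10/38 ≈ 0.2632.

p̂_MAP = 0.2632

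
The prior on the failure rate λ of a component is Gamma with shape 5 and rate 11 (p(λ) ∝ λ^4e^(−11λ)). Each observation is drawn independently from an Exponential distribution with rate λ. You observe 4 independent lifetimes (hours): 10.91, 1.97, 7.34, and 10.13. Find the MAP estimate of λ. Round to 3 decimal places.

λ̂_MAP = 0.193

The Exponential(rate=λ) likelihood is ∝ λ^n e^(−λΣtᵢ). Here n = 4 and Σtᵢ = 10.91 + 1.97 + 7.34 + 10.13 = 30.35.
Posterior ∝ λ^4e^(−11λ) · λ^4e^(−30.35λ) = λ^8e^(−41.35λ), i.e. Gamma(9, 41.35).
Mode = (a−1)/b = 8/41.35 ≈ 0.193.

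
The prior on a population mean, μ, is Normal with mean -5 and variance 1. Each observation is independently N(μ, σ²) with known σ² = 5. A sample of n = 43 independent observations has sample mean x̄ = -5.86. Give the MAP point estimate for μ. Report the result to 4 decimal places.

n = 43, x̄ = -5.86.
For a Normal prior and Normal likelihood with known variance, the posterior is Normal; its mode equals its mean, the precision-weighted average.
Prior precision 1/σ₀² = 1/1 = 1; data precision n/σ² = 43/5 = 8.6.
μ̂ = (1·(-5) + 8.6·(-5.86)) / (1 + 8.6) = (-55.396)/9.6 = -13849/2400 ≈ -5.7704.

μ̂_MAP = -5.7704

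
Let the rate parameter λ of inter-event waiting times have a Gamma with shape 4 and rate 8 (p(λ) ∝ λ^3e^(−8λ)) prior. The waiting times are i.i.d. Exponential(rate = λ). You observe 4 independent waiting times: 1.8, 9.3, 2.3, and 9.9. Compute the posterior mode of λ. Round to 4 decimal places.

λ̂_MAP = 0.2236

The Exponential(rate=λ) likelihood is ∝ λ^n e^(−λΣtᵢ). Here n = 4 and Σtᵢ = 1.8 + 9.3 + 2.3 + 9.9 = 23.3.
Posterior ∝ λ^3e^(−8λ) · λ^4e^(−23.3λ) = λ^7e^(−31.3λ), i.e. Gamma(8, 31.3).
Mode = (a−1)/b = 7/31.3 ≈ 0.2236.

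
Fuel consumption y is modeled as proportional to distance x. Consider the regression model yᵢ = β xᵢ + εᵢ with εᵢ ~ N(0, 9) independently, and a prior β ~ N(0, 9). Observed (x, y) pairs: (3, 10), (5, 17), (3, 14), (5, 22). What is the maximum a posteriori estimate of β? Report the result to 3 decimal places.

β̂_MAP = 3.870

log p(β | y) = −Σ(yᵢ − βxᵢ)²/(2·9) − β²/(2·9) + const.
Setting the derivative to zero: Σxᵢ(yᵢ − βxᵢ)/9 − β/9 = 0, so β = Σxᵢyᵢ / (Σxᵢ² + σ²/τ²).
Σxᵢyᵢ = 3·10 + 5·17 + 3·14 + 5·22 = 267; Σxᵢ² = 68; σ²/τ² = 1.
β̂_MAP = 267 / (68 + 1) = 267/69 ≈ 3.870.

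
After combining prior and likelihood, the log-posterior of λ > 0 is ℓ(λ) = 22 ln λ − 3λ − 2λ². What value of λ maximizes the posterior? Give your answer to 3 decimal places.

λ̂_MAP = 2.000

ℓ'(λ) = 22/λ − 3 − 4λ. Setting this to zero and multiplying by λ: 4λ² + 3λ − 22 = 0.
λ = (−3 + √(3² + 4·4·22)) / (2·4) = (−3 + √361) / 8 = (−3 + 19)/8 = 2.
ℓ''(λ) = −22/λ² − 4 < 0, confirming a maximum.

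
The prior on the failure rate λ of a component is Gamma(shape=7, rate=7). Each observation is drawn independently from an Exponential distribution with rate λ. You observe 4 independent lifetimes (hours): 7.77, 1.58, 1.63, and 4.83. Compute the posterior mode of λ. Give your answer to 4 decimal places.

λ̂_MAP = 0.4384

The Exponential(rate=λ) likelihood is ∝ λ^n e^(−λΣtᵢ). Here n = 4 and Σtᵢ = 7.77 + 1.58 + 1.63 + 4.83 = 15.81.
Posterior ∝ λ^6e^(−7λ) · λ^4e^(−15.81λ) = λ^10e^(−22.81λ), i.e. Gamma(11, 22.81).
Mode = (a−1)/b = 10/22.81 ≈ 0.4384.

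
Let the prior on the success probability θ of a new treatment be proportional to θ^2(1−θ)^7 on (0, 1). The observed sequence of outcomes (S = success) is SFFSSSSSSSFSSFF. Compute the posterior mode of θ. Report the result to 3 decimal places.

θ̂_MAP = 0.500

The prior density ∝ θ^2(1−θ)^7 is the kernel of Beta(3, 8).
Data: 10 successes in 15 trials (from the sequence). The binomial likelihood contributes θ^10(1−θ)^5, so the posterior is Beta(3+10, 8+5) = Beta(13, 13).
For Beta(a, b) with a, b > 1 the mode is (a−1)/(a+b−2) = 12/24 ≈ 0.500.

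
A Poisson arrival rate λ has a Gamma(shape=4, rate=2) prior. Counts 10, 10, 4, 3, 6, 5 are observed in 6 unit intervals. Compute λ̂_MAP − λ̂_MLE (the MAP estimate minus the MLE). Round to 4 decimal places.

MAP − MLE = -1.2083

Σxᵢ = 38. Posterior is Gamma(42, 8); MAP = (42−1)/8 = 41/8 ≈ 5.12500.
MLE = x̄ = 38/6 ≈ 6.33333.
Difference = 41/8 − 38/6 = -29/24 ≈ -1.2083.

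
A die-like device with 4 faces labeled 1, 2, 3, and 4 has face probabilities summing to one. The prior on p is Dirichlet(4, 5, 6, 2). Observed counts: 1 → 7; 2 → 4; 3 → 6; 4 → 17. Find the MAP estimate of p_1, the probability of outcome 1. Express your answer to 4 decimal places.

The posterior is Dirichlet(αᵢ + nᵢ) = Dirichlet(11, 9, 12, 19).
For a Dirichlet(a₁,…,a_K) with all aᵢ > 1, the mode has j-th component (aⱼ − 1)/(Σaᵢ − K).
Here Σaᵢ = 51 and K = 4, so p_1 = (11 − 1)/(51 − 4) = 10/47 ≈ 0.2128.

MAP estimate: 0.2128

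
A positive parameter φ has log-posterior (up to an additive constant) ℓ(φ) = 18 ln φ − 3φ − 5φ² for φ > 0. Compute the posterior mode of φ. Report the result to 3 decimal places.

ℓ'(φ) = 18/φ − 3 − 10φ. Setting this to zero and multiplying by φ: 10φ² + 3φ − 18 = 0.
φ = (−3 + √(3² + 4·10·18)) / (2·10) = (−3 + √729) / 20 = (−3 + 27)/20 = 6/5.
ℓ''(φ) = −18/φ² − 10 < 0, confirming a maximum.

φ̂_MAP = 1.200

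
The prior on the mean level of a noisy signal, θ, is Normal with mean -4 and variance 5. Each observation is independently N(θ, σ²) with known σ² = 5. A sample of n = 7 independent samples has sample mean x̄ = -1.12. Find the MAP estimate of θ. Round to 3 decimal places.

n = 7, x̄ = -1.12.
For a Normal prior and Normal likelihood with known variance, the posterior is Normal; its mode equals its mean, the precision-weighted average.
Prior precision 1/σ₀² = 1/5 = 0.2; data precision n/σ² = 7/5 = 1.4.
θ̂ = (0.2·(-4) + 1.4·(-1.12)) / (0.2 + 1.4) = (-2.368)/1.6 = -1.480.

θ̂_MAP = -1.480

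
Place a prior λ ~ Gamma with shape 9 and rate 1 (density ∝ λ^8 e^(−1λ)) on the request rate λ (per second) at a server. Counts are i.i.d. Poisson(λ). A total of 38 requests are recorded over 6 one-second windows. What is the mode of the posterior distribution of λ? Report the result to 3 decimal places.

λ̂_MAP = 6.571

Σxᵢ = 38, n = 6.
Posterior ∝ λ^8e^(−1λ) · λ^38e^(−6λ) = λ^46e^(−7λ), i.e. Gamma(shape=47, rate=7).
The mode of a Gamma(a, b) with a ≥ 1 (shape–rate) is (a−1)/b = 46/7 ≈ 6.571.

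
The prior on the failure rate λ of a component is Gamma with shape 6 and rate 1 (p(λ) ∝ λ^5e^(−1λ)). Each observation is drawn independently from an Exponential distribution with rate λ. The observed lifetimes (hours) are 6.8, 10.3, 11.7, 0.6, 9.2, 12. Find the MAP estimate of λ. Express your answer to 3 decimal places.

The Exponential(rate=λ) likelihood is ∝ λ^n e^(−λΣtᵢ). Here n = 6 and Σtᵢ = 6.8 + 10.3 + 11.7 + 0.6 + 9.2 + 12 = 50.6.
Posterior ∝ λ^5e^(−1λ) · λ^6e^(−50.6λ) = λ^11e^(−51.6λ), i.e. Gamma(12, 51.6).
Mode = (a−1)/b = 11/51.6 ≈ 0.213.

λ̂_MAP = 0.213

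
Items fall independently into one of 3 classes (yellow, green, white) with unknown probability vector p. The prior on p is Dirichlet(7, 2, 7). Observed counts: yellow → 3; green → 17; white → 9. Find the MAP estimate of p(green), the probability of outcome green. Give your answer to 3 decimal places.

MAP estimate of p(green) = 0.429

The posterior is Dirichlet(αᵢ + nᵢ) = Dirichlet(10, 19, 16).
For a Dirichlet(a₁,…,a_K) with all aᵢ > 1, the mode has j-th component (aⱼ − 1)/(Σaᵢ − K).
Here Σaᵢ = 45 and K = 3, so p(green) = (19 − 1)/(45 − 3) = 18/42 ≈ 0.429.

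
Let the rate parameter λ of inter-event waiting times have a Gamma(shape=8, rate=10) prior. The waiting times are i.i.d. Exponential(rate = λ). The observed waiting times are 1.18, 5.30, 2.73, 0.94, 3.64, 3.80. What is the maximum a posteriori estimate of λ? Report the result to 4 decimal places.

The Exponential(rate=λ) likelihood is ∝ λ^n e^(−λΣtᵢ). Here n = 6 and Σtᵢ = 1.18 + 5.30 + 2.73 + 0.94 + 3.64 + 3.80 = 17.59.
Posterior ∝ λ^7e^(−10λ) · λ^6e^(−17.59λ) = λ^13e^(−27.59λ), i.e. Gamma(14, 27.59).
Mode = (a−1)/b = 13/27.59 ≈ 0.4712.

λ̂_MAP = 0.4712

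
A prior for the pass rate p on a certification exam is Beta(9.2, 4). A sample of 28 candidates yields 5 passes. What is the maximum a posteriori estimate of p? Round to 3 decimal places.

Prior: Beta(9.2, 4).
Data: 5 successes in 28 trials. The binomial likelihood contributes p^5(1−p)^23, so the posterior is Beta(9.2+5, 4+23) = Beta(14.2, 27).
For Beta(a, b) with a, b > 1 the mode is (a−1)/(a+b−2) = 13.2/39.2 ≈ 0.337.

p̂_MAP = 0.337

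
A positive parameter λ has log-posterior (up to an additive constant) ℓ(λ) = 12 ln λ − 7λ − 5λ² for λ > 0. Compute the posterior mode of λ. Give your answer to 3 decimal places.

λ̂_MAP = 0.800

ℓ'(λ) = 12/λ − 7 − 10λ. Setting this to zero and multiplying by λ: 10λ² + 7λ − 12 = 0.
λ = (−7 + √(7² + 4·10·12)) / (2·10) = (−7 + √529) / 20 = (−7 + 23)/20 = 4/5.
ℓ''(λ) = −12/λ² − 10 < 0, confirming a maximum.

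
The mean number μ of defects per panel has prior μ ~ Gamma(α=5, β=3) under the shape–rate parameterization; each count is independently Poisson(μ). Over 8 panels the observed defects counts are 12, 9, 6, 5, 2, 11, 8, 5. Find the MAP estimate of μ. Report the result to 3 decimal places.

μ̂_MAP = 5.636

Σxᵢ = 12+9+6+5+2+11+8+5 = 58, with n = 8.
Posterior ∝ μ^4e^(−3μ) · μ^58e^(−8μ) = μ^62e^(−11μ), i.e. Gamma(shape=63, rate=11).
The mode of a Gamma(a, b) with a ≥ 1 (shape–rate) is (a−1)/b = 62/11 ≈ 5.636.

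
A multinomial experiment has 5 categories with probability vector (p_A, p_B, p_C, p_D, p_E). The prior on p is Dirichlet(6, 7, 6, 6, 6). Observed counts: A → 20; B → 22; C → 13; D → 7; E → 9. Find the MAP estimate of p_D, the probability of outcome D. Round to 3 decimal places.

MAP estimate of p_D = 0.124

The posterior is Dirichlet(αᵢ + nᵢ) = Dirichlet(26, 29, 19, 13, 15).
For a Dirichlet(a₁,…,a_K) with all aᵢ > 1, the mode has j-th component (aⱼ − 1)/(Σaᵢ − K).
Here Σaᵢ = 102 and K = 5, so p_D = (13 − 1)/(102 − 5) = 12/97 ≈ 0.124.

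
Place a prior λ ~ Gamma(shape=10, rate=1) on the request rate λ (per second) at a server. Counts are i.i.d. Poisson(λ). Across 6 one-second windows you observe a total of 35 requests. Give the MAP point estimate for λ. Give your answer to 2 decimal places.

λ̂_MAP = 6.29

Σxᵢ = 35, n = 6.
Posterior ∝ λ^9e^(−1λ) · λ^35e^(−6λ) = λ^44e^(−7λ), i.e. Gamma(shape=45, rate=7).
The mode of a Gamma(a, b) with a ≥ 1 (shape–rate) is (a−1)/b = 44/7 ≈ 6.29.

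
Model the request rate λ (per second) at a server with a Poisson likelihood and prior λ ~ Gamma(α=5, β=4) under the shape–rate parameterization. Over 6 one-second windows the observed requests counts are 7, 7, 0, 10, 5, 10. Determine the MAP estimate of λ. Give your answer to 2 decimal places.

λ̂_MAP = 4.30

Σxᵢ = 7+7+0+10+5+10 = 39, with n = 6.
Posterior ∝ λ^4e^(−4λ) · λ^39e^(−6λ) = λ^43e^(−10λ), i.e. Gamma(shape=44, rate=10).
The mode of a Gamma(a, b) with a ≥ 1 (shape–rate) is (a−1)/b = 43/10 ≈ 4.30.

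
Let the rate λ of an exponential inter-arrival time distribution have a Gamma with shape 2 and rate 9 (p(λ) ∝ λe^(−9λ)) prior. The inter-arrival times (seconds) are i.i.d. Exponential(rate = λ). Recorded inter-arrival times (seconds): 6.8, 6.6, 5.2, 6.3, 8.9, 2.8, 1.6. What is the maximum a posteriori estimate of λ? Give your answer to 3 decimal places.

λ̂_MAP = 0.169

The Exponential(rate=λ) likelihood is ∝ λ^n e^(−λΣtᵢ). Here n = 7 and Σtᵢ = 6.8 + 6.6 + 5.2 + 6.3 + 8.9 + 2.8 + 1.6 = 38.2.
Posterior ∝ λe^(−9λ) · λ^7e^(−38.2λ) = λ^8e^(−47.2λ), i.e. Gamma(9, 47.2).
Mode = (a−1)/b = 8/47.2 ≈ 0.169.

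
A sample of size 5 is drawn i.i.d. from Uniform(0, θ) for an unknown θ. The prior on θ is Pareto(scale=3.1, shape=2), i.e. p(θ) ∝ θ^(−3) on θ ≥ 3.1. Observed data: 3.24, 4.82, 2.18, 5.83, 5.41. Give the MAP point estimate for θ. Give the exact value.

θ̂_MAP = 5.83

The Uniform(0, θ) likelihood is θ^(−n) for θ ≥ max(xᵢ), zero otherwise. Here max(xᵢ) = 5.83.
Posterior ∝ θ^(−3) · θ^(−5) = θ^(−8) on θ ≥ max(3.1, 5.83) = 5.83.
This density is strictly decreasing in θ, so the posterior mode lies at the lower boundary of the support.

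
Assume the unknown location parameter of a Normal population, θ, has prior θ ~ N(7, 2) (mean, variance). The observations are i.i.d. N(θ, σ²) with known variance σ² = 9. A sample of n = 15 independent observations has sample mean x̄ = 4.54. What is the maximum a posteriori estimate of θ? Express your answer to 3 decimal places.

n = 15, x̄ = 4.54.
For a Normal prior and Normal likelihood with known variance, the posterior is Normal; its mode equals its mean, the precision-weighted average.
Prior precision 1/σ₀² = 1/2 = 0.5; data precision n/σ² = 15/9 = 5/3.
θ̂ = (0.5·7 + (5/3)·4.54) / (0.5 + 5/3) = (166/15)/(13/6) = 332/65 ≈ 5.108.

θ̂_MAP = 5.108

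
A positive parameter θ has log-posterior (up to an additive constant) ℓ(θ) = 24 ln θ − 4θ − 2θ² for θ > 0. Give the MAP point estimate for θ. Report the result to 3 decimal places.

ℓ'(θ) = 24/θ − 4 − 4θ. Setting this to zero and multiplying by θ: 4θ² + 4θ − 24 = 0.
θ = (−4 + √(4² + 4·4·24)) / (2·4) = (−4 + √400) / 8 = (−4 + 20)/8 = 2.
ℓ''(θ) = −24/θ² − 4 < 0, confirming a maximum.

θ̂_MAP = 2.000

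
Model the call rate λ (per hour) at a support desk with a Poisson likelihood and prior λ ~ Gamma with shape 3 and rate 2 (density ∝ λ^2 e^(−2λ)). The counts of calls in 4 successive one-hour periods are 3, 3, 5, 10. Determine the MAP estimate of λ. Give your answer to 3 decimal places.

λ̂_MAP = 3.833

Σxᵢ = 3+3+5+10 = 21, with n = 4.
Posterior ∝ λ^2e^(−2λ) · λ^21e^(−4λ) = λ^23e^(−6λ), i.e. Gamma(shape=24, rate=6).
The mode of a Gamma(a, b) with a ≥ 1 (shape–rate) is (a−1)/b = 23/6 ≈ 3.833.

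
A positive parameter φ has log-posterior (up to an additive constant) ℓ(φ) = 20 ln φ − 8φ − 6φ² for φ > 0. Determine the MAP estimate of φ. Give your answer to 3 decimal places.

φ̂_MAP = 1.000

ℓ'(φ) = 20/φ − 8 − 12φ. Setting this to zero and multiplying by φ: 12φ² + 8φ − 20 = 0.
φ = (−8 + √(8² + 4·12·20)) / (2·12) = (−8 + √1024) / 24 = (−8 + 32)/24 = 1.
ℓ''(φ) = −20/φ² − 12 < 0, confirming a maximum.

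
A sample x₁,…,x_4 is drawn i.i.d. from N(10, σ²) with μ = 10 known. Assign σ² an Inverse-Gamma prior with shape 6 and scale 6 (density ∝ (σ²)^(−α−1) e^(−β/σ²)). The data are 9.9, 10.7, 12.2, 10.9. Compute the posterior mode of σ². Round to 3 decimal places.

Sum of squared deviations about the known mean: SS = (9.9−10)² + (10.7−10)² + (12.2−10)² + (10.9−10)² = 6.15.
The Normal likelihood contributes (σ²)^(−n/2) exp(−SS/(2σ²)), so the posterior is Inverse-Gamma(α + n/2, β + SS/2) = Inverse-Gamma(8, 9.075).
The mode of Inverse-Gamma(a, b) is b/(a+1) = 9.075/9 ≈ 1.008.

σ̂²_MAP = 1.008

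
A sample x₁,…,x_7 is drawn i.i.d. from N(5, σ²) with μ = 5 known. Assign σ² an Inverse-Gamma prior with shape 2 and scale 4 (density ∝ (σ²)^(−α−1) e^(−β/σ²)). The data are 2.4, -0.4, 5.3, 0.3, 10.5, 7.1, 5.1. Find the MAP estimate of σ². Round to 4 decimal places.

σ̂²_MAP = 7.7515

Sum of squared deviations about the known mean: SS = (2.4−5)² + (-0.4−5)² + (5.3−5)² + (0.3−5)² + (10.5−5)² + (7.1−5)² + (5.1−5)² = 92.77.
The Normal likelihood contributes (σ²)^(−n/2) exp(−SS/(2σ²)), so the posterior is Inverse-Gamma(α + n/2, β + SS/2) = Inverse-Gamma(5.5, 50.385).
The mode of Inverse-Gamma(a, b) is b/(a+1) = 50.385/6.5 ≈ 7.7515.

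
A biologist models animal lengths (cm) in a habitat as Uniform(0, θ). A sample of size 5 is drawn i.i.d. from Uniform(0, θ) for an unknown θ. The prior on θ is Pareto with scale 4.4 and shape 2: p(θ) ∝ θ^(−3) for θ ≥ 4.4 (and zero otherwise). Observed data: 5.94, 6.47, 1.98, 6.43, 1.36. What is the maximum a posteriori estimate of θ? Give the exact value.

θ̂_MAP = 6.47

The Uniform(0, θ) likelihood is θ^(−n) for θ ≥ max(xᵢ), zero otherwise. Here max(xᵢ) = 6.47.
Posterior ∝ θ^(−3) · θ^(−5) = θ^(−8) on θ ≥ max(4.4, 6.47) = 6.47.
This density is strictly decreasing in θ, so the posterior mode lies at the lower boundary of the support.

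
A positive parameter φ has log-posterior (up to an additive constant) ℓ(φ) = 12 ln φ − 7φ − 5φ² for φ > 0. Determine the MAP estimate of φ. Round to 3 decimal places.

ℓ'(φ) = 12/φ − 7 − 10φ. Setting this to zero and multiplying by φ: 10φ² + 7φ − 12 = 0.
φ = (−7 + √(7² + 4·10·12)) / (2·10) = (−7 + √529) / 20 = (−7 + 23)/20 = 4/5.
ℓ''(φ) = −12/φ² − 10 < 0, confirming a maximum.

φ̂_MAP = 0.800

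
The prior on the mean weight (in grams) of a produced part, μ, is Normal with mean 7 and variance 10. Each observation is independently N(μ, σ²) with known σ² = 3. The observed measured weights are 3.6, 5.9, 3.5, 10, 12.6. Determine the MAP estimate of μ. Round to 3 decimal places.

n = 5; x̄ = (3.6 + 5.9 + 3.5 + 10 + 12.6)/5 = 35.6/5 = 7.12.
For a Normal prior and Normal likelihood with known variance, the posterior is Normal; its mode equals its mean, the precision-weighted average.
Prior precision 1/σ₀² = 1/10 = 0.1; data precision n/σ² = 5/3.
μ̂ = (0.1·7 + (5/3)·7.12) / (0.1 + 5/3) = (377/30)/(53/30) = 377/53 ≈ 7.113.

μ̂_MAP = 7.113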